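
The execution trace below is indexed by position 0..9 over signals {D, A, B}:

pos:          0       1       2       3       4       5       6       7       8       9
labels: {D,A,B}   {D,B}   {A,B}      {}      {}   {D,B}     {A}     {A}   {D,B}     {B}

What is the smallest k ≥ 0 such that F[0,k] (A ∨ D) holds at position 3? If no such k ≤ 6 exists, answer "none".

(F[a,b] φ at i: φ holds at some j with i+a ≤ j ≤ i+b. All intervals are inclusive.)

2

Scan j = 3,4,… for (A ∨ D):
  j=3: fails
  j=4: fails
  j=5: holds
First hit at j=5, so smallest k = 5-3 = 2.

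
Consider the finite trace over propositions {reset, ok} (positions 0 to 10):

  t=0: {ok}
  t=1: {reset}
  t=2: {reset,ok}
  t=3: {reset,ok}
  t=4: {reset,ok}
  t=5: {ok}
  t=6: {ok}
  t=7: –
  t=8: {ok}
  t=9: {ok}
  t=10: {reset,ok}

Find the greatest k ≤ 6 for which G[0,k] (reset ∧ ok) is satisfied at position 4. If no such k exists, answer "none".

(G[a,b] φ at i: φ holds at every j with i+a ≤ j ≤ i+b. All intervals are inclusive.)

(reset ∧ ok) must hold from j=4 onward; find where it first fails.
  j=4: holds
  j=5: fails
Holds on [4,4], so largest k = 0.

0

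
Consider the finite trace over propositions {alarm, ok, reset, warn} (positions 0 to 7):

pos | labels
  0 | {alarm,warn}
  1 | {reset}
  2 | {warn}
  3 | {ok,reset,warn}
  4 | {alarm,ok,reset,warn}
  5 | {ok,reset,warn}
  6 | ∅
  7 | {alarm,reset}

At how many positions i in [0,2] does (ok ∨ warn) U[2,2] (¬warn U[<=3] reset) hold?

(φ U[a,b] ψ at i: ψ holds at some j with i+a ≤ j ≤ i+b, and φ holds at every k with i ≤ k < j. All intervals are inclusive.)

Evaluate at each i in [0,2]:
  i=0: ✗ (no rhs in [2,2])
  i=1: ✗ (lhs fails at k=1 before rhs at j=3)
  i=2: ✓ (rhs at j=4; lhs holds on [2,3])
Positions where it holds: {2} → 1.

1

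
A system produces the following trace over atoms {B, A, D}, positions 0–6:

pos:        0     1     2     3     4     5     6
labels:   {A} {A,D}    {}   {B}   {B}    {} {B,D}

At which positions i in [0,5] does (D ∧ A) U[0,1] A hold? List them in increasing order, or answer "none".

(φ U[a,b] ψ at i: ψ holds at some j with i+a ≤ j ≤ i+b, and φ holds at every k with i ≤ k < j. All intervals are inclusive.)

Evaluate at each i in [0,5]:
  i=0: ✓ (rhs at j=0)
  i=1: ✓ (rhs at j=1)
  i=2: ✗ (no rhs in [2,3])
  i=3: ✗ (no rhs in [3,4])
  i=4: ✗ (no rhs in [4,5])
  i=5: ✗ (no rhs in [5,6])

0, 1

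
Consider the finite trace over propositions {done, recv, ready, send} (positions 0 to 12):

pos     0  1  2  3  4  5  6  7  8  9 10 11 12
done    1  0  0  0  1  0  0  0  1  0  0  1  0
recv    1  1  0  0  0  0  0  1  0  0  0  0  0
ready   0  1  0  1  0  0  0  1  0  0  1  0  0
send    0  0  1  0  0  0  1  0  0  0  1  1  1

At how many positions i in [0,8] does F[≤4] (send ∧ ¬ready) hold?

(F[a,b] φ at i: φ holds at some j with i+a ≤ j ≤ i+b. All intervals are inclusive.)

Evaluate at each i in [0,8]:
  i=0: ✓ (witness j=2)
  i=1: ✓ (witness j=2)
  i=2: ✓ (witness j=2)
  i=3: ✓ (witness j=6)
  i=4: ✓ (witness j=6)
  i=5: ✓ (witness j=6)
  i=6: ✓ (witness j=6)
  i=7: ✓ (witness j=11)
  i=8: ✓ (witness j=11)
Positions where it holds: {0, 1, 2, 3, 4, 5, 6, 7, 8} → 9.

9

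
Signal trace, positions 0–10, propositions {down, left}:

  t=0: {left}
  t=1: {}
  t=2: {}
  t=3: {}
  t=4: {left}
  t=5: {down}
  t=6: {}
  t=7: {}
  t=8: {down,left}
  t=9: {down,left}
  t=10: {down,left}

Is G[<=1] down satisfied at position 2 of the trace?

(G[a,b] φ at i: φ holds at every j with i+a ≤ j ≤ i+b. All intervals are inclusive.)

False

Check down at every j in [2,3]:
  j=2: false
  j=3: false
Fails at j=2 → formula fails.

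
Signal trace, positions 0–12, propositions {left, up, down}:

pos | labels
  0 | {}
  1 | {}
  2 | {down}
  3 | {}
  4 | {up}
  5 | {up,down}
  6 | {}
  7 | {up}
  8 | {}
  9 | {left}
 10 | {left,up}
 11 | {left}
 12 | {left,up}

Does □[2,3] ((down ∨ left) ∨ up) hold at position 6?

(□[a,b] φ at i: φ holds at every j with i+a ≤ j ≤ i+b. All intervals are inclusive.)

Does not hold

Check ((down ∨ left) ∨ up) at every j in [8,9]:
  j=8: false
  j=9: true
Fails at j=8 → formula fails.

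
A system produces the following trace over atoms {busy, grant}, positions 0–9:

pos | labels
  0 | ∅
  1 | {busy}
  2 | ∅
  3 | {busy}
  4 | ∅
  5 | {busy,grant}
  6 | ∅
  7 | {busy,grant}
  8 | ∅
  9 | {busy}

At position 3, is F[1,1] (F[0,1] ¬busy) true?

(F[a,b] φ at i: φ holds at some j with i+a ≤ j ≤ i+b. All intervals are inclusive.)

Yes

Check F[0,1] ¬busy at each j in [4,4]:
  j=4: holds (witness at 4)
Found at j=4 → formula holds.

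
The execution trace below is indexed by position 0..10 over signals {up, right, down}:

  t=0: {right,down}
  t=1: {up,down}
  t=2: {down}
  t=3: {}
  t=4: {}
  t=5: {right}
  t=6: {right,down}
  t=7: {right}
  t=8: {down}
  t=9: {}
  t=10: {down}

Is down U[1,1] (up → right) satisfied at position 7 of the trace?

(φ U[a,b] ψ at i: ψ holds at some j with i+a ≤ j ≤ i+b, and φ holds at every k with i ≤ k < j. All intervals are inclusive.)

Need some j in [8,8] with (up → right), and down at every k in [7,j-1].
  j=8: (up → right) holds, but down fails at k=7 → not this j.
No j in the window works → until fails.

False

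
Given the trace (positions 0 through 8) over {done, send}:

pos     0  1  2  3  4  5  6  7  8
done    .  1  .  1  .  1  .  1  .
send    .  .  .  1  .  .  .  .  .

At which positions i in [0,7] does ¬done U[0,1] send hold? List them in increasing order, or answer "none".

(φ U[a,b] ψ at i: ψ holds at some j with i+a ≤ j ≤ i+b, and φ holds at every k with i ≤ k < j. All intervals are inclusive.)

Evaluate at each i in [0,7]:
  i=0: ✗ (no rhs in [0,1])
  i=1: ✗ (no rhs in [1,2])
  i=2: ✓ (rhs at j=3; lhs holds on [2,2])
  i=3: ✓ (rhs at j=3)
  i=4: ✗ (no rhs in [4,5])
  i=5: ✗ (no rhs in [5,6])
  i=6: ✗ (no rhs in [6,7])
  i=7: ✗ (no rhs in [7,8])

2, 3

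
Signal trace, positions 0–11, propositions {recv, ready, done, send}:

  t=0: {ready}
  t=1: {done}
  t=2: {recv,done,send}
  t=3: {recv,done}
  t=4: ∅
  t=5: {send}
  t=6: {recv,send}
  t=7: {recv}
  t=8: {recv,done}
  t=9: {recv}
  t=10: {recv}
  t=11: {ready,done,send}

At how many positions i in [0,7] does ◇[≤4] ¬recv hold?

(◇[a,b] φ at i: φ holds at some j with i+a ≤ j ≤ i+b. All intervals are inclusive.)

Evaluate at each i in [0,7]:
  i=0: ✓ (witness j=0)
  i=1: ✓ (witness j=1)
  i=2: ✓ (witness j=4)
  i=3: ✓ (witness j=4)
  i=4: ✓ (witness j=4)
  i=5: ✓ (witness j=5)
  i=6: ✗ (none in [6,10])
  i=7: ✓ (witness j=11)
Positions where it holds: {0, 1, 2, 3, 4, 5, 7} → 7.

7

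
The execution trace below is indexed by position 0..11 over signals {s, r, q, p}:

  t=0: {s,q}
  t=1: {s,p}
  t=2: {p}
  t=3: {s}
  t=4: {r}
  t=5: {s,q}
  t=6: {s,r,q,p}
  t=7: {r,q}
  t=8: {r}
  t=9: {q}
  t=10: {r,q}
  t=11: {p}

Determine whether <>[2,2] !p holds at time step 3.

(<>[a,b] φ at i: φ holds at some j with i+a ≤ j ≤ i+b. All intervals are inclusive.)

Check !p at each j in [5,5]:
  j=5: true
Found at j=5 → formula holds.

Holds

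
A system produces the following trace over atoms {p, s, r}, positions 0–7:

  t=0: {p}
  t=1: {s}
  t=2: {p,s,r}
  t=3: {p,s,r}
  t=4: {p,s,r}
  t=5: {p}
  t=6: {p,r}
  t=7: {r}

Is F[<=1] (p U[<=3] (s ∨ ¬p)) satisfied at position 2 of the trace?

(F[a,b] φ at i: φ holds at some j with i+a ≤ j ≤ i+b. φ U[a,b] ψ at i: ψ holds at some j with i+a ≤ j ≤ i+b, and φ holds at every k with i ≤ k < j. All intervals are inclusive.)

Check (p U[<=3] (s ∨ ¬p)) at each j in [2,3]:
  j=2: holds
  j=3: holds
Found at j=2 → formula holds.

True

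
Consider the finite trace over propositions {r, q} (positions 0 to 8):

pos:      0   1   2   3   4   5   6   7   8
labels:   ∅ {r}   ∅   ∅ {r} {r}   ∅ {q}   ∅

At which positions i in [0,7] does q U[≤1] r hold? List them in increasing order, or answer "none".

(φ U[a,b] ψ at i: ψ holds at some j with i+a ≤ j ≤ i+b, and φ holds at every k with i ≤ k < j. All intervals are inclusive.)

1, 4, 5

Evaluate at each i in [0,7]:
  i=0: ✗ (lhs fails at k=0 before rhs at j=1)
  i=1: ✓ (rhs at j=1)
  i=2: ✗ (no rhs in [2,3])
  i=3: ✗ (lhs fails at k=3 before rhs at j=4)
  i=4: ✓ (rhs at j=4)
  i=5: ✓ (rhs at j=5)
  i=6: ✗ (no rhs in [6,7])
  i=7: ✗ (no rhs in [7,8])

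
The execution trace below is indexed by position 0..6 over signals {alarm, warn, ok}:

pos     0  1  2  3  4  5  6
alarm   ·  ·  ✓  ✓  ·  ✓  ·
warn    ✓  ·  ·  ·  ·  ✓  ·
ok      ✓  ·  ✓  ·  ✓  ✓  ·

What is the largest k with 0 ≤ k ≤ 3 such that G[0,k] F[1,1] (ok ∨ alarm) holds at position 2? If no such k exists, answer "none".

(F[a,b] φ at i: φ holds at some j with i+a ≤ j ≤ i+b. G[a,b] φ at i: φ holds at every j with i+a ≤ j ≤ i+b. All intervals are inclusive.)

2

F[1,1] (ok ∨ alarm) must hold from j=2 onward; find where it first fails.
  j=2: holds
  j=3: holds
  j=4: holds
  j=5: fails
Holds on [2,4], so largest k = 2.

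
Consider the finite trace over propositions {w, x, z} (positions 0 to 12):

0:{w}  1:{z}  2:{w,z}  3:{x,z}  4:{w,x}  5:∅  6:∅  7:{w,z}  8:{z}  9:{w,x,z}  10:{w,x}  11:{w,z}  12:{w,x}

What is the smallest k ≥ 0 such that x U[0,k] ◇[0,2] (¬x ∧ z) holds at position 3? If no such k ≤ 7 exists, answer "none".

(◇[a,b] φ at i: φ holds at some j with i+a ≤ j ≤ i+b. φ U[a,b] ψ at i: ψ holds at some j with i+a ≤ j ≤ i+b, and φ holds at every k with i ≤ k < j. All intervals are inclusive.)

Need earliest j ≥ 3 with ◇[0,2] (¬x ∧ z), and x at every k in [3,j-1].
  j=3: rhs fails.
  j=4: rhs fails.
  j=5: rhs holds; lhs holds on [3,4]. k = 2.

2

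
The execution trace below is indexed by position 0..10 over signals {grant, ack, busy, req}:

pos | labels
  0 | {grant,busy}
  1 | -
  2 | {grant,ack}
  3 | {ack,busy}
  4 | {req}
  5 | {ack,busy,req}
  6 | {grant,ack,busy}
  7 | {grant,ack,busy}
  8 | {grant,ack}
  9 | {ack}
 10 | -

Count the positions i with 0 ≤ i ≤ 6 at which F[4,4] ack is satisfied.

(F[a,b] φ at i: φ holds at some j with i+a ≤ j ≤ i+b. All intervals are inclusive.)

5

Evaluate at each i in [0,6]:
  i=0: ✗ (none in [4,4])
  i=1: ✓ (witness j=5)
  i=2: ✓ (witness j=6)
  i=3: ✓ (witness j=7)
  i=4: ✓ (witness j=8)
  i=5: ✓ (witness j=9)
  i=6: ✗ (none in [10,10])
Positions where it holds: {1, 2, 3, 4, 5} → 5.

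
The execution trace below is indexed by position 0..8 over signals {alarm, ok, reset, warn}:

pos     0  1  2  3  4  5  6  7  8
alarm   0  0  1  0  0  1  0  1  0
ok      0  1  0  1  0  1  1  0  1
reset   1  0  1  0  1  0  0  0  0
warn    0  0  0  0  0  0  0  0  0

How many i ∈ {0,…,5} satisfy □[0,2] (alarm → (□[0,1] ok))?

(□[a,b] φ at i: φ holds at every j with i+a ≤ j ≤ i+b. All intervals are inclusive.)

Evaluate at each i in [0,5]:
  i=0: ✗ (fails at j=2)
  i=1: ✗ (fails at j=2)
  i=2: ✗ (fails at j=2)
  i=3: ✓ (all of [3,5])
  i=4: ✓ (all of [4,6])
  i=5: ✗ (fails at j=7)
Positions where it holds: {3, 4} → 2.

2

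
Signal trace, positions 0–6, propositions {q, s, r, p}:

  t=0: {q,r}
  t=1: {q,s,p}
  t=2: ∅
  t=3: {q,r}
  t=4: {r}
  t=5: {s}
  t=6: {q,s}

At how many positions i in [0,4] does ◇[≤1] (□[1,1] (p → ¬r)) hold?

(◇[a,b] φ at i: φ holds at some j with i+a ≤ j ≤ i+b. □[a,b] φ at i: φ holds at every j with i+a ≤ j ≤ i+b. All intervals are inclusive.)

Evaluate at each i in [0,4]:
  i=0: ✓ (witness j=0)
  i=1: ✓ (witness j=1)
  i=2: ✓ (witness j=2)
  i=3: ✓ (witness j=3)
  i=4: ✓ (witness j=4)
Positions where it holds: {0, 1, 2, 3, 4} → 5.

5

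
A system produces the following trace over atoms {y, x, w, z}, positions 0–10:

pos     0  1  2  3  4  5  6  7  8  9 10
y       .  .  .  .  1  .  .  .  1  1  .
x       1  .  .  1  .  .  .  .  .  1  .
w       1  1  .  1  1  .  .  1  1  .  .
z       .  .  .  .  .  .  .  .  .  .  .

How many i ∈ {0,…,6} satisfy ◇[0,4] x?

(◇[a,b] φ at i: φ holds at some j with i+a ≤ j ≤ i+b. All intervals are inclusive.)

6

Evaluate at each i in [0,6]:
  i=0: ✓ (witness j=0)
  i=1: ✓ (witness j=3)
  i=2: ✓ (witness j=3)
  i=3: ✓ (witness j=3)
  i=4: ✗ (none in [4,8])
  i=5: ✓ (witness j=9)
  i=6: ✓ (witness j=9)
Positions where it holds: {0, 1, 2, 3, 5, 6} → 6.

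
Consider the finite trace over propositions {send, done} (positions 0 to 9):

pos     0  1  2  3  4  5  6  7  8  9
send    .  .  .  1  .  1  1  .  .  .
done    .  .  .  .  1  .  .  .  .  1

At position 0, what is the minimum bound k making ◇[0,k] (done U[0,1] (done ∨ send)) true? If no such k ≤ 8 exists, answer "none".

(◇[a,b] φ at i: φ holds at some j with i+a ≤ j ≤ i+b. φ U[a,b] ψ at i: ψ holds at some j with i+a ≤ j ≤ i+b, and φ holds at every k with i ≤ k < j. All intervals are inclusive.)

Scan j = 0,1,… for (done U[0,1] (done ∨ send)):
  j=0: fails
  j=1: fails
  j=2: fails
  j=3: holds
First hit at j=3, so smallest k = 3-0 = 3.

3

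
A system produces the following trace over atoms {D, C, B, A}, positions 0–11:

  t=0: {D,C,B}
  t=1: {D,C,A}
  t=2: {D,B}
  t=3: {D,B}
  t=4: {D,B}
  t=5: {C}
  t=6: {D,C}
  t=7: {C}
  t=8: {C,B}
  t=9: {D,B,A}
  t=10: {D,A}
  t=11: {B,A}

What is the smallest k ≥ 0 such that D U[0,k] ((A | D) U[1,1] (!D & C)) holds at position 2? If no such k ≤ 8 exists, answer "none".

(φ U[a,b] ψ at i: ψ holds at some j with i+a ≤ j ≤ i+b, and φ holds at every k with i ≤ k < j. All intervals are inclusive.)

2

Need earliest j ≥ 2 with ((A | D) U[1,1] (!D & C)), and D at every k in [2,j-1].
  j=2: rhs fails.
  j=3: rhs fails.
  j=4: rhs holds; lhs holds on [2,3]. k = 2.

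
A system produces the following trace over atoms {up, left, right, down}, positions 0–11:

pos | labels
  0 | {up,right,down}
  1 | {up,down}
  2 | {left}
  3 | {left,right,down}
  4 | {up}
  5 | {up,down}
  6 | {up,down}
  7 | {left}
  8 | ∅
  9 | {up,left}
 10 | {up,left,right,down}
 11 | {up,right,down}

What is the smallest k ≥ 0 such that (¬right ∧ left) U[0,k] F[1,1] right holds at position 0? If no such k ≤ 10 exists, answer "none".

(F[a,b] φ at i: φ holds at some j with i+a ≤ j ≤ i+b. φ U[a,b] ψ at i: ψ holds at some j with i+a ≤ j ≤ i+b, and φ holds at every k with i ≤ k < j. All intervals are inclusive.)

none

Need earliest j ≥ 0 with F[1,1] right, and (¬right ∧ left) at every k in [0,j-1].
  j=0: rhs fails.
  j=1: rhs fails.
  j=2: rhs holds but lhs fails at k=0.
  j=3: rhs fails.
  j=4: rhs fails.
  j=5: rhs fails.
  j=6: rhs fails.
  j=7: rhs fails.
  j=8: rhs fails.
  j=9: rhs holds but lhs fails at k=0.
  j=10: rhs holds but lhs fails at k=0.
No witness within the range → none.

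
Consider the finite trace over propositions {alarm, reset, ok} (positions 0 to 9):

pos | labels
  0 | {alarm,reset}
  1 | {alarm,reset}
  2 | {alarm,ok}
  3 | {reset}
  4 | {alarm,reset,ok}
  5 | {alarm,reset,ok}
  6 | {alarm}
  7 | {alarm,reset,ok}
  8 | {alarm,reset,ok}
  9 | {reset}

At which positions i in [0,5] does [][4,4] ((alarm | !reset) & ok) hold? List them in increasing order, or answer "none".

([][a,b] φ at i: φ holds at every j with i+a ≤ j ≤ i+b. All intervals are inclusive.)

Evaluate at each i in [0,5]:
  i=0: ✓ (all of [4,4])
  i=1: ✓ (all of [5,5])
  i=2: ✗ (fails at j=6)
  i=3: ✓ (all of [7,7])
  i=4: ✓ (all of [8,8])
  i=5: ✗ (fails at j=9)

0, 1, 3, 4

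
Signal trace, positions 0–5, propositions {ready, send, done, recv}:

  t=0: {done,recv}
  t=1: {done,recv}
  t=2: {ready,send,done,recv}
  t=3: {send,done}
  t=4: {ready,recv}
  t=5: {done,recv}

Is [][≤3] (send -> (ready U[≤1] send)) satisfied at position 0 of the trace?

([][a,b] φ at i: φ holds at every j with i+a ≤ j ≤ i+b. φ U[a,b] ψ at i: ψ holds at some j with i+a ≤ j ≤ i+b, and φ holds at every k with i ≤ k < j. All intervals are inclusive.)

Yes

Check (send -> (ready U[≤1] send)) at every j in [0,3]:
  j=0: antecedent false → ✓
  j=1: antecedent false → ✓
  j=2: antecedent true; consequent holds → ✓
  j=3: antecedent true; consequent holds → ✓
All positions satisfy it → formula holds.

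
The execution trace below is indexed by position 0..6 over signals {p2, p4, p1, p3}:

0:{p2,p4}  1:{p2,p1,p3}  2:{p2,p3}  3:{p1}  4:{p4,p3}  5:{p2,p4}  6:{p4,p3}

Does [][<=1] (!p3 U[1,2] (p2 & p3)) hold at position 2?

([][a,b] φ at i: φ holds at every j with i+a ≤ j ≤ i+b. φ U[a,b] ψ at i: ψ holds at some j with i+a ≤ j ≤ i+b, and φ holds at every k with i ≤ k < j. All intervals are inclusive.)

Does not hold

Check (!p3 U[1,2] (p2 & p3)) at every j in [2,3]:
  j=2: fails
  j=3: fails
Fails at j=2 → formula fails.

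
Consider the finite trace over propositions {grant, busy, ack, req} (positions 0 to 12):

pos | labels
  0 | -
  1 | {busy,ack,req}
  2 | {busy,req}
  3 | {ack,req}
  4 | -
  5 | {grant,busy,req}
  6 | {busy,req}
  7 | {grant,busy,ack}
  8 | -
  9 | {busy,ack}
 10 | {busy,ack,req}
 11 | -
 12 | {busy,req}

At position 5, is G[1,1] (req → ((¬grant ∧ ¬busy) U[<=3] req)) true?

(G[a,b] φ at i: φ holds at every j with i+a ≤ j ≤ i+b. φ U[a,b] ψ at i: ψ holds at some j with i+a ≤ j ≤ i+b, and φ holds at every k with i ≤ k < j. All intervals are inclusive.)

Yes

Check (req → ((¬grant ∧ ¬busy) U[<=3] req)) at every j in [6,6]:
  j=6: antecedent true; consequent holds → ✓
All positions satisfy it → formula holds.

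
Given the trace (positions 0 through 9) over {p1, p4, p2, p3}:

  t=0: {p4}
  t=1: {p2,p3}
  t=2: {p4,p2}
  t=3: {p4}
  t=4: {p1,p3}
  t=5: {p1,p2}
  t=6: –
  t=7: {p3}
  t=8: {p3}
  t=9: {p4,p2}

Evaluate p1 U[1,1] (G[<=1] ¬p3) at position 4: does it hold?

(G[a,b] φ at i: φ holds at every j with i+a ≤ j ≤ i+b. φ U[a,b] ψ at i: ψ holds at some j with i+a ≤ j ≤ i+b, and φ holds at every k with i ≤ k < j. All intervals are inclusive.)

Need some j in [5,5] with G[<=1] ¬p3, and p1 at every k in [4,j-1].
  j=5: G[<=1] ¬p3 holds; p1 holds at every k in [4,4] → satisfied.

Holds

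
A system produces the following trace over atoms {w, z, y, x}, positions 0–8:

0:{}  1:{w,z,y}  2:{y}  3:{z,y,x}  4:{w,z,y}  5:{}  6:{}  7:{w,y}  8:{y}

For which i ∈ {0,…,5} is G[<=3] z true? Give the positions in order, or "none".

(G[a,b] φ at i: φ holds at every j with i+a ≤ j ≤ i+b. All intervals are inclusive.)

Evaluate at each i in [0,5]:
  i=0: ✗ (fails at j=0)
  i=1: ✗ (fails at j=2)
  i=2: ✗ (fails at j=2)
  i=3: ✗ (fails at j=5)
  i=4: ✗ (fails at j=5)
  i=5: ✗ (fails at j=5)

none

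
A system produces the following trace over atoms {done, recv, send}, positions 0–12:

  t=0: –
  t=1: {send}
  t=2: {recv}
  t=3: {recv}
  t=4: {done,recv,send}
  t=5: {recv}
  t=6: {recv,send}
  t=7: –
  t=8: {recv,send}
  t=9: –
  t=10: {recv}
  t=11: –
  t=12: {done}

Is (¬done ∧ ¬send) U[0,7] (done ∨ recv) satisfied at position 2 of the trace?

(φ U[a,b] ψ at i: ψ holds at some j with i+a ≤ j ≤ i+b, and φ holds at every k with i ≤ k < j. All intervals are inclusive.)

Need some j in [2,9] with (done ∨ recv), and (¬done ∧ ¬send) at every k in [2,j-1].
  j=2: (done ∨ recv) holds; no prefix to check → satisfied.

Holds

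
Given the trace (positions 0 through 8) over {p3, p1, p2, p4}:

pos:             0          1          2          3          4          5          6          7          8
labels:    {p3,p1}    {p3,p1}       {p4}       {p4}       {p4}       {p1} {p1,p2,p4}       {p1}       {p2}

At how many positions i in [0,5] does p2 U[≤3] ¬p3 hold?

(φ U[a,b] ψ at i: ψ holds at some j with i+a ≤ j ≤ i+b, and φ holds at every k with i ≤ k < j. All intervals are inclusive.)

Evaluate at each i in [0,5]:
  i=0: ✗ (lhs fails at k=0 before rhs at j=2)
  i=1: ✗ (lhs fails at k=1 before rhs at j=2)
  i=2: ✓ (rhs at j=2)
  i=3: ✓ (rhs at j=3)
  i=4: ✓ (rhs at j=4)
  i=5: ✓ (rhs at j=5)
Positions where it holds: {2, 3, 4, 5} → 4.

4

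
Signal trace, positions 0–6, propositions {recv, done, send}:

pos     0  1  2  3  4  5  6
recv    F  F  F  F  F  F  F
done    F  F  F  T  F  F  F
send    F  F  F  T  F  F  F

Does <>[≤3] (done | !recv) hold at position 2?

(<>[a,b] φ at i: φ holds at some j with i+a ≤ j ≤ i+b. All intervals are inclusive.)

Yes

Check (done | !recv) at each j in [2,5]:
  j=2: true
  j=3: true
  j=4: true
  j=5: true
Found at j=2 → formula holds.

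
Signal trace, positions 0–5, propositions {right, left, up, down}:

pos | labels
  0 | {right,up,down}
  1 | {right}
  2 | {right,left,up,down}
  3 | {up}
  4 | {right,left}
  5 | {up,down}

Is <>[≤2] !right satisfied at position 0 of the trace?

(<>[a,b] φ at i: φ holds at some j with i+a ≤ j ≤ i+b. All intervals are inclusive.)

Check !right at each j in [0,2]:
  j=0: false
  j=1: false
  j=2: false
No position in the window satisfies it → formula fails.

No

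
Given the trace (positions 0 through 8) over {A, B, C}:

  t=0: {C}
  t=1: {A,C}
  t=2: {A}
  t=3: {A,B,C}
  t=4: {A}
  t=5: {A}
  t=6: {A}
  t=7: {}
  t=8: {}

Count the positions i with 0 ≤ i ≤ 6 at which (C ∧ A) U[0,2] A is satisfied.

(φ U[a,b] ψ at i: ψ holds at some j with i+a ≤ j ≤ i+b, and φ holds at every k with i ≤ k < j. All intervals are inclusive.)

Evaluate at each i in [0,6]:
  i=0: ✗ (lhs fails at k=0 before rhs at j=1)
  i=1: ✓ (rhs at j=1)
  i=2: ✓ (rhs at j=2)
  i=3: ✓ (rhs at j=3)
  i=4: ✓ (rhs at j=4)
  i=5: ✓ (rhs at j=5)
  i=6: ✓ (rhs at j=6)
Positions where it holds: {1, 2, 3, 4, 5, 6} → 6.

6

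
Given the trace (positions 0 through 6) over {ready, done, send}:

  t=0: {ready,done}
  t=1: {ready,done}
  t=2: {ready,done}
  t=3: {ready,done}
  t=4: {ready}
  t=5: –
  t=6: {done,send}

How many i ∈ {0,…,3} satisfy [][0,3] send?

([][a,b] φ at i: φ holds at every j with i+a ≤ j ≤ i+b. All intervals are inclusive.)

0

Evaluate at each i in [0,3]:
  i=0: ✗ (fails at j=0)
  i=1: ✗ (fails at j=1)
  i=2: ✗ (fails at j=2)
  i=3: ✗ (fails at j=3)
Positions where it holds: {} → 0.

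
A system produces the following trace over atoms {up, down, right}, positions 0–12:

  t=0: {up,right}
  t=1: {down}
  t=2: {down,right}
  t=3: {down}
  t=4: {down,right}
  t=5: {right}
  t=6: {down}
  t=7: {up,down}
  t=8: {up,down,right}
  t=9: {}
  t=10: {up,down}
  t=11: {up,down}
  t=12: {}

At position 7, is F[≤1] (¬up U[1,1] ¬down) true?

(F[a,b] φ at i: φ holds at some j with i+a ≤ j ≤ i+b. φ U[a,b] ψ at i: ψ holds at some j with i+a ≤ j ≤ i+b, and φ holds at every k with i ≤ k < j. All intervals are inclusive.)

Check (¬up U[1,1] ¬down) at each j in [7,8]:
  j=7: fails
  j=8: fails
No position in the window satisfies it → formula fails.

No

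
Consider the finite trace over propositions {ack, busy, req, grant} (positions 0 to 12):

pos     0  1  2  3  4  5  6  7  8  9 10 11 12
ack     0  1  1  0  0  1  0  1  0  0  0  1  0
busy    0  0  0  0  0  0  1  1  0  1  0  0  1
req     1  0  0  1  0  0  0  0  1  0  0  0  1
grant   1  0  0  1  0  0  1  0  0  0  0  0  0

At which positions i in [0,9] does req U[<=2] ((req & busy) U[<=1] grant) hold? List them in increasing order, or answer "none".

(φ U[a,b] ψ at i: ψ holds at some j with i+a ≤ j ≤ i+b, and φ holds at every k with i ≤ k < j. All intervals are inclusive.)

Evaluate at each i in [0,9]:
  i=0: ✓ (rhs at j=0)
  i=1: ✗ (lhs fails at k=1 before rhs at j=3)
  i=2: ✗ (lhs fails at k=2 before rhs at j=3)
  i=3: ✓ (rhs at j=3)
  i=4: ✗ (lhs fails at k=4 before rhs at j=6)
  i=5: ✗ (lhs fails at k=5 before rhs at j=6)
  i=6: ✓ (rhs at j=6)
  i=7: ✗ (no rhs in [7,9])
  i=8: ✗ (no rhs in [8,10])
  i=9: ✗ (no rhs in [9,11])

0, 3, 6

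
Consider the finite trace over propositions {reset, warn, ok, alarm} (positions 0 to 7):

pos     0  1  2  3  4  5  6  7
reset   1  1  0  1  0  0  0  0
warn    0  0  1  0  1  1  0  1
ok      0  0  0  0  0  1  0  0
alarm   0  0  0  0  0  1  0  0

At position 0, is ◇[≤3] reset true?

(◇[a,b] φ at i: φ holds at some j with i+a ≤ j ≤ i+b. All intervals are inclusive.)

Check reset at each j in [0,3]:
  j=0: true
  j=1: true
  j=2: false
  j=3: true
Found at j=0 → formula holds.

Holds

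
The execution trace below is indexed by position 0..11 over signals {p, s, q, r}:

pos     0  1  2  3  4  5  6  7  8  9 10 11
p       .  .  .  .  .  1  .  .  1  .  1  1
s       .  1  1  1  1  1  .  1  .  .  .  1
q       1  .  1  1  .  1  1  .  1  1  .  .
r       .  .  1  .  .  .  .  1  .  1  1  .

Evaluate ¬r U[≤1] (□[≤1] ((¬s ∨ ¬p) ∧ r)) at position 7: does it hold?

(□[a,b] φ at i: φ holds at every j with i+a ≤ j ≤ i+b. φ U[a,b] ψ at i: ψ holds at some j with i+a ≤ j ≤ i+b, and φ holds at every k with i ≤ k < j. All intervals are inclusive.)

False

Need some j in [7,8] with □[≤1] ((¬s ∨ ¬p) ∧ r), and ¬r at every k in [7,j-1].
  j=7: □[≤1] ((¬s ∨ ¬p) ∧ r) — fails at 8.
  j=8: □[≤1] ((¬s ∨ ¬p) ∧ r) — fails at 8.
No j in the window works → until fails.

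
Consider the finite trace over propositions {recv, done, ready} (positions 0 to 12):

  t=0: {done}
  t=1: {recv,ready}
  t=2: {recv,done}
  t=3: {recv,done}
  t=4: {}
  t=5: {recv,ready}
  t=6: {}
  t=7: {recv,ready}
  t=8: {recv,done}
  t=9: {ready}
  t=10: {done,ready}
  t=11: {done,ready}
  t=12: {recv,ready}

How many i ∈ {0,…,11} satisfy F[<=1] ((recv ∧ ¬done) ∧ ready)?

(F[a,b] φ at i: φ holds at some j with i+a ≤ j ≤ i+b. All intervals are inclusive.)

7

Evaluate at each i in [0,11]:
  i=0: ✓ (witness j=1)
  i=1: ✓ (witness j=1)
  i=2: ✗ (none in [2,3])
  i=3: ✗ (none in [3,4])
  i=4: ✓ (witness j=5)
  i=5: ✓ (witness j=5)
  i=6: ✓ (witness j=7)
  i=7: ✓ (witness j=7)
  i=8: ✗ (none in [8,9])
  i=9: ✗ (none in [9,10])
  i=10: ✗ (none in [10,11])
  i=11: ✓ (witness j=12)
Positions where it holds: {0, 1, 4, 5, 6, 7, 11} → 7.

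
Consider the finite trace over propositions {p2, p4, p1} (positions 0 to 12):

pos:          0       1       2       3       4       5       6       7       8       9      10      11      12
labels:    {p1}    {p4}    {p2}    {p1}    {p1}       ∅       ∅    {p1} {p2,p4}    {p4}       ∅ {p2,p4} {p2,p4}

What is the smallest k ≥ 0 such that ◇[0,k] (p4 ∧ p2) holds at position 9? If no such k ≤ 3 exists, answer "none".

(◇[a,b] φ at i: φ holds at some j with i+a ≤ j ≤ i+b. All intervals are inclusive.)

2

Scan j = 9,10,… for (p4 ∧ p2):
  j=9: fails
  j=10: fails
  j=11: holds
First hit at j=11, so smallest k = 11-9 = 2.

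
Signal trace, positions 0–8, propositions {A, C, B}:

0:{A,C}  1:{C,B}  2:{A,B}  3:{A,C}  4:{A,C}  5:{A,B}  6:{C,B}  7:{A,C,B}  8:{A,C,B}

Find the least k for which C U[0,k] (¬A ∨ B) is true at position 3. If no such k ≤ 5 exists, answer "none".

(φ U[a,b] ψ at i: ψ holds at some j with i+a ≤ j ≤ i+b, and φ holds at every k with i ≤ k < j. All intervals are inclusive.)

2

Need earliest j ≥ 3 with (¬A ∨ B), and C at every k in [3,j-1].
  j=3: rhs fails.
  j=4: rhs fails.
  j=5: rhs holds; lhs holds on [3,4]. k = 2.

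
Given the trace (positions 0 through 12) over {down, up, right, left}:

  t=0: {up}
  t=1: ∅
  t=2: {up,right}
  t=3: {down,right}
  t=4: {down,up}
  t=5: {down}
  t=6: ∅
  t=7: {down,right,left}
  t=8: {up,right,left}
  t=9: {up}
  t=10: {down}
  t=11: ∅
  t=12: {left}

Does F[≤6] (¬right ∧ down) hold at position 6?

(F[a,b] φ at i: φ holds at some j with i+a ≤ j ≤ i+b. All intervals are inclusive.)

Holds

Check (¬right ∧ down) at each j in [6,12]:
  j=6: false
  j=7: false
  j=8: false
  j=9: false
  j=10: true
  j=11: false
  j=12: false
Found at j=10 → formula holds.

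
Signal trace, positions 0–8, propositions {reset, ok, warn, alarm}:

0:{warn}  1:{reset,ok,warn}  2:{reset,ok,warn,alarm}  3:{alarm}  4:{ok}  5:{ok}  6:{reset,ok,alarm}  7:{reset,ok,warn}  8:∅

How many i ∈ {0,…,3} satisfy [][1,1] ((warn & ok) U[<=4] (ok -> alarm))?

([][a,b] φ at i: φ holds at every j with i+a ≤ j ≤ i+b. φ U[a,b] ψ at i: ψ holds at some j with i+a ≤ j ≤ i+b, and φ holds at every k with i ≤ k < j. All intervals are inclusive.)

3

Evaluate at each i in [0,3]:
  i=0: ✓ (all of [1,1])
  i=1: ✓ (all of [2,2])
  i=2: ✓ (all of [3,3])
  i=3: ✗ (fails at j=4)
Positions where it holds: {0, 1, 2} → 3.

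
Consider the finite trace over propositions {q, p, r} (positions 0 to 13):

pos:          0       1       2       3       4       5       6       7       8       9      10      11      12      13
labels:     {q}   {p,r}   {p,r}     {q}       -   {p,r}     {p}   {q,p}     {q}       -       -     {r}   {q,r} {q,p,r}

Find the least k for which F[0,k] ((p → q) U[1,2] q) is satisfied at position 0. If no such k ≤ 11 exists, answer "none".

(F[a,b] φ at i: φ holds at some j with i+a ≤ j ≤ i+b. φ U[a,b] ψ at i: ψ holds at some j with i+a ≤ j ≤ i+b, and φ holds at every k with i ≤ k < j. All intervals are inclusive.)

Scan j = 0,1,… for ((p → q) U[1,2] q):
  j=0: fails
  j=1: fails
  j=2: fails
  j=3: fails
  j=4: fails
  j=5: fails
  j=6: fails
  j=7: holds
First hit at j=7, so smallest k = 7-0 = 7.

7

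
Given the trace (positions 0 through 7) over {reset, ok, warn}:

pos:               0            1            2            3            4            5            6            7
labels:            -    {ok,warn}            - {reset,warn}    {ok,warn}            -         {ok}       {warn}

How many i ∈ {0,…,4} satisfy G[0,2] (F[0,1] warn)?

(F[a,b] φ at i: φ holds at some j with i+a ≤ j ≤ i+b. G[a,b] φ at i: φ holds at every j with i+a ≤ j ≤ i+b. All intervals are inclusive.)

3

Evaluate at each i in [0,4]:
  i=0: ✓ (all of [0,2])
  i=1: ✓ (all of [1,3])
  i=2: ✓ (all of [2,4])
  i=3: ✗ (fails at j=5)
  i=4: ✗ (fails at j=5)
Positions where it holds: {0, 1, 2} → 3.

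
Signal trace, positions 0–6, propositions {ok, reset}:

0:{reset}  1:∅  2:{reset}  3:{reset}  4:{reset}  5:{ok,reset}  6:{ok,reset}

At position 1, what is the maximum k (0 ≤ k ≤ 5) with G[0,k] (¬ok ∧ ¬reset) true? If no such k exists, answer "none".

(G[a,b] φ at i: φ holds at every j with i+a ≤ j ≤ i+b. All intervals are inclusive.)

(¬ok ∧ ¬reset) must hold from j=1 onward; find where it first fails.
  j=1: holds
  j=2: fails
Holds on [1,1], so largest k = 0.

0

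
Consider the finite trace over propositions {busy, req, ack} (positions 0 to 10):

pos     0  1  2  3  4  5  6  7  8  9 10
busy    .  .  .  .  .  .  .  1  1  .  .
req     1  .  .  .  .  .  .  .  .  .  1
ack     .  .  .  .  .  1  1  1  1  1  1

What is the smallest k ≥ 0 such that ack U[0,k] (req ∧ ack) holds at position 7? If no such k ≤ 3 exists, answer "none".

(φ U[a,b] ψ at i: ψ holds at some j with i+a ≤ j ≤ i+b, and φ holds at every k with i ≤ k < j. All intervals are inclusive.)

Need earliest j ≥ 7 with (req ∧ ack), and ack at every k in [7,j-1].
  j=7: rhs fails.
  j=8: rhs fails.
  j=9: rhs fails.
  j=10: rhs holds; lhs holds on [7,9]. k = 3.

3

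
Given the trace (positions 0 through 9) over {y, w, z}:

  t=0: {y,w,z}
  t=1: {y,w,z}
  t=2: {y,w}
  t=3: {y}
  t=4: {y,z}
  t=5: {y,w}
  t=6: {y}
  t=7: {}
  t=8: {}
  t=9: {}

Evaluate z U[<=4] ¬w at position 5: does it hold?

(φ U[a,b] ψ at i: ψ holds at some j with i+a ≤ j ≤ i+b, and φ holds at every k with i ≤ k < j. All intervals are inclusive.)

Does not hold

Need some j in [5,9] with ¬w, and z at every k in [5,j-1].
  j=5: ¬w false.
  j=6: ¬w holds, but z fails at k=5 → not this j.
  j=7: ¬w holds, but z fails at k=5 → not this j.
  j=8: ¬w holds, but z fails at k=5 → not this j.
  j=9: ¬w holds, but z fails at k=5 → not this j.
No j in the window works → until fails.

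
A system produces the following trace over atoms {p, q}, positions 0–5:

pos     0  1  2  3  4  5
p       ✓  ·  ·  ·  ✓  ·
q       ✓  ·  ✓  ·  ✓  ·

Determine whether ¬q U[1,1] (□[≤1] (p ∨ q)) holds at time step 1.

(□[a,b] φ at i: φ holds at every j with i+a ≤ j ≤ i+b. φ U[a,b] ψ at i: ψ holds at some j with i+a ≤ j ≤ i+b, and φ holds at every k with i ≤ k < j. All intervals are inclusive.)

Need some j in [2,2] with □[≤1] (p ∨ q), and ¬q at every k in [1,j-1].
  j=2: □[≤1] (p ∨ q) — fails at 3.
No j in the window works → until fails.

No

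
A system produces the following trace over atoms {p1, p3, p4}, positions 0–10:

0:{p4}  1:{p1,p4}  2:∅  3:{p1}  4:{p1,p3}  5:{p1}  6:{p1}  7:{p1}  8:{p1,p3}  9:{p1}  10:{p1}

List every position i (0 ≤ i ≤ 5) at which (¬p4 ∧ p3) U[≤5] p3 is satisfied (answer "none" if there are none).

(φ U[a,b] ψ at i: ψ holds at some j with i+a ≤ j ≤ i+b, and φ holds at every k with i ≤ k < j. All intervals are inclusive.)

4

Evaluate at each i in [0,5]:
  i=0: ✗ (lhs fails at k=0 before rhs at j=4)
  i=1: ✗ (lhs fails at k=1 before rhs at j=4)
  i=2: ✗ (lhs fails at k=2 before rhs at j=4)
  i=3: ✗ (lhs fails at k=3 before rhs at j=4)
  i=4: ✓ (rhs at j=4)
  i=5: ✗ (lhs fails at k=5 before rhs at j=8)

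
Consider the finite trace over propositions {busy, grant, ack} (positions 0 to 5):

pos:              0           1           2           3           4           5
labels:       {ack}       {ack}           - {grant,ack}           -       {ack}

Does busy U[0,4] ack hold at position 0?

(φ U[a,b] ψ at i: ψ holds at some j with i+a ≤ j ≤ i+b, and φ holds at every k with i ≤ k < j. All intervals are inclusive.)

Yes

Need some j in [0,4] with ack, and busy at every k in [0,j-1].
  j=0: ack holds; no prefix to check → satisfied.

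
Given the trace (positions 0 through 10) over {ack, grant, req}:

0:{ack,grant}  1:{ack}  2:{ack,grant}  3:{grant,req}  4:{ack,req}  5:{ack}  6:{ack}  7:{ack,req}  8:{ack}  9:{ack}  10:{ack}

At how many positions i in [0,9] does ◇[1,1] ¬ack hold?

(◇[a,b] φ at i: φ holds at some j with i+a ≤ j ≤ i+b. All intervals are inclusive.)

1

Evaluate at each i in [0,9]:
  i=0: ✗ (none in [1,1])
  i=1: ✗ (none in [2,2])
  i=2: ✓ (witness j=3)
  i=3: ✗ (none in [4,4])
  i=4: ✗ (none in [5,5])
  i=5: ✗ (none in [6,6])
  i=6: ✗ (none in [7,7])
  i=7: ✗ (none in [8,8])
  i=8: ✗ (none in [9,9])
  i=9: ✗ (none in [10,10])
Positions where it holds: {2} → 1.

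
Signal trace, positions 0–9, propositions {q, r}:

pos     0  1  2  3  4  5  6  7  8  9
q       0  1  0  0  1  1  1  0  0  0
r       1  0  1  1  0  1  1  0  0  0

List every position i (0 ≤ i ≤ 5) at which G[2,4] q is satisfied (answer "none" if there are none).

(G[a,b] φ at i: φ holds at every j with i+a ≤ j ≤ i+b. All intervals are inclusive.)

Evaluate at each i in [0,5]:
  i=0: ✗ (fails at j=2)
  i=1: ✗ (fails at j=3)
  i=2: ✓ (all of [4,6])
  i=3: ✗ (fails at j=7)
  i=4: ✗ (fails at j=7)
  i=5: ✗ (fails at j=7)

2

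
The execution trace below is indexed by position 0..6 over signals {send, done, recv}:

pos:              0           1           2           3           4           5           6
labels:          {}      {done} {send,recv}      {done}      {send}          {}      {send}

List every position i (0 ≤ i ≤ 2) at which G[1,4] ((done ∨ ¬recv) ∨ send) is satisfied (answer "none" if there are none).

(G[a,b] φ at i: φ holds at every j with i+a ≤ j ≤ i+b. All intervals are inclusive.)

Evaluate at each i in [0,2]:
  i=0: ✓ (all of [1,4])
  i=1: ✓ (all of [2,5])
  i=2: ✓ (all of [3,6])

0, 1, 2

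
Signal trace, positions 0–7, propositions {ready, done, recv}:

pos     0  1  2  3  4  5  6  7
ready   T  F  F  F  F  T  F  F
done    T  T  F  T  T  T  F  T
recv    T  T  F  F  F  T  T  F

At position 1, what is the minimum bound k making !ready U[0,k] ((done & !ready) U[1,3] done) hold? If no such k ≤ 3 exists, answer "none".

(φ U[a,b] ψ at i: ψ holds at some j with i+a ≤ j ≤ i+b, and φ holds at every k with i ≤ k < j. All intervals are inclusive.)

2

Need earliest j ≥ 1 with ((done & !ready) U[1,3] done), and !ready at every k in [1,j-1].
  j=1: rhs fails.
  j=2: rhs fails.
  j=3: rhs holds; lhs holds on [1,2]. k = 2.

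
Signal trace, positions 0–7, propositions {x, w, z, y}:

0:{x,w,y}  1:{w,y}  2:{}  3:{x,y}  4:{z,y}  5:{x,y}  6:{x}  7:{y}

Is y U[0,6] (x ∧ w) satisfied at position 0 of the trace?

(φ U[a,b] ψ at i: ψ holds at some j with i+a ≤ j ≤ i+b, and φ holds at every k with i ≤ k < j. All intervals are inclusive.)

Need some j in [0,6] with (x ∧ w), and y at every k in [0,j-1].
  j=0: (x ∧ w) holds; no prefix to check → satisfied.

True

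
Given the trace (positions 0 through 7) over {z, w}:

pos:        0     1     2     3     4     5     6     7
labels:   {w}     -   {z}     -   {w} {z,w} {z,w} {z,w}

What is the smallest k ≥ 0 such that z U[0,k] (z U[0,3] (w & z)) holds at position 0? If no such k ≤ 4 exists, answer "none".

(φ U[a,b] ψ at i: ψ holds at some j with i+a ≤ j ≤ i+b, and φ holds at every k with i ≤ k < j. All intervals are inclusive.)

none

Need earliest j ≥ 0 with (z U[0,3] (w & z)), and z at every k in [0,j-1].
  j=0: rhs fails.
  j=1: rhs fails.
  j=2: rhs fails.
  j=3: rhs fails.
  j=4: rhs fails.
No witness within the range → none.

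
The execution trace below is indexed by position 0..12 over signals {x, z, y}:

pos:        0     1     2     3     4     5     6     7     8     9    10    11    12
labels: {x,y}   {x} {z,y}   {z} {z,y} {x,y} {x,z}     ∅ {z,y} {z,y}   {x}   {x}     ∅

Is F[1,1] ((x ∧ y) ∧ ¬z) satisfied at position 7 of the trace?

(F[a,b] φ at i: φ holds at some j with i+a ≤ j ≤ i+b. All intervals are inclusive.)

No

Check ((x ∧ y) ∧ ¬z) at each j in [8,8]:
  j=8: false
No position in the window satisfies it → formula fails.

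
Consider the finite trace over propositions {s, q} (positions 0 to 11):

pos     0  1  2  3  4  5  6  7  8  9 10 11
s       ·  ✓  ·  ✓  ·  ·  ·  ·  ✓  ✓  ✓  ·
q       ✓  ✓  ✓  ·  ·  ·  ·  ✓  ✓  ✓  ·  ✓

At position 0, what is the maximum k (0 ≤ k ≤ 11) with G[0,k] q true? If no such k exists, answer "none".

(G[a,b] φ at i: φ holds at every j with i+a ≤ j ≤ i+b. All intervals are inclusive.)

q must hold from j=0 onward; find where it first fails.
  j=0: holds
  j=1: holds
  j=2: holds
  j=3: fails
Holds on [0,2], so largest k = 2.

2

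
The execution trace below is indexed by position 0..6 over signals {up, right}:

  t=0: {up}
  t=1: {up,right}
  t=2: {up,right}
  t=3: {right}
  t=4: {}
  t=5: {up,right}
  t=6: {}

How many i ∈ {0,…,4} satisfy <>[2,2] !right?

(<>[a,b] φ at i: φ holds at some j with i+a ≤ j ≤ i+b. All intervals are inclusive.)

Evaluate at each i in [0,4]:
  i=0: ✗ (none in [2,2])
  i=1: ✗ (none in [3,3])
  i=2: ✓ (witness j=4)
  i=3: ✗ (none in [5,5])
  i=4: ✓ (witness j=6)
Positions where it holds: {2, 4} → 2.

2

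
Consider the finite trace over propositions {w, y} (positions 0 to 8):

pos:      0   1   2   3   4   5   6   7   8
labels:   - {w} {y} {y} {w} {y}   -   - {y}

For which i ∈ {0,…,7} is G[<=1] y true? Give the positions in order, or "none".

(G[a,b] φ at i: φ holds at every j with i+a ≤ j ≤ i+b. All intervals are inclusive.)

2

Evaluate at each i in [0,7]:
  i=0: ✗ (fails at j=0)
  i=1: ✗ (fails at j=1)
  i=2: ✓ (all of [2,3])
  i=3: ✗ (fails at j=4)
  i=4: ✗ (fails at j=4)
  i=5: ✗ (fails at j=6)
  i=6: ✗ (fails at j=6)
  i=7: ✗ (fails at j=7)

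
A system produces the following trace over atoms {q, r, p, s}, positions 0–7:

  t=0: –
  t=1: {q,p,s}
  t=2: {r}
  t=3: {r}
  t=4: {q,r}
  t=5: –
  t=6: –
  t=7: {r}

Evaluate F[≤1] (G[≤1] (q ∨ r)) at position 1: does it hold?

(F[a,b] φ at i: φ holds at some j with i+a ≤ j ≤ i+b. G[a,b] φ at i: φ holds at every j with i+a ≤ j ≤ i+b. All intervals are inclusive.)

Holds

Check G[≤1] (q ∨ r) at each j in [1,2]:
  j=1: holds on [1,2]
  j=2: holds on [2,3]
Found at j=1 → formula holds.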